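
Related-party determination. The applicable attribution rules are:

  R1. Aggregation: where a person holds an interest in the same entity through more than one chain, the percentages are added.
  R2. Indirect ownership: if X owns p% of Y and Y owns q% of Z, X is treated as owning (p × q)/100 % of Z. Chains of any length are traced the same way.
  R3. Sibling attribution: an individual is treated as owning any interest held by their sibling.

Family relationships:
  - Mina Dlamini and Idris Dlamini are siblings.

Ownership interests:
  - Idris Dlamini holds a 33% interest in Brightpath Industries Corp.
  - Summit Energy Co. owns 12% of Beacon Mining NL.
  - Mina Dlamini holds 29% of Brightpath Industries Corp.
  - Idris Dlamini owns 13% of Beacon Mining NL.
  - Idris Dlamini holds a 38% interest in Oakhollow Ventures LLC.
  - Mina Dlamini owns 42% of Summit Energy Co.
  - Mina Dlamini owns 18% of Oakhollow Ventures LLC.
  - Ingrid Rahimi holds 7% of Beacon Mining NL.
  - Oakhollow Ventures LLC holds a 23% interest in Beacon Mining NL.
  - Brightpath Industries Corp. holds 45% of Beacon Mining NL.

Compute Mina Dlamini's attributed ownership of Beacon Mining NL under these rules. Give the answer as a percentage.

58.82%

By sibling attribution (R3), Mina Dlamini is treated as also owning Idris Dlamini's interest in Oakhollow Ventures LLC, giving 18% + 38% = 56%.
By sibling attribution (R3), Mina Dlamini is treated as also owning Idris Dlamini's interest in Brightpath Industries Corp, giving 29% + 33% = 62%.
By sibling attribution (R3), Mina Dlamini is treated as owning Idris Dlamini's 13% interest in Beacon Mining NL.
Chain via Oakhollow Ventures LLC (R2): 56% × 23% = 12.88% of Beacon Mining NL.
Chain via Summit Energy Co. (R2): 42% × 12% = 5.04% of Beacon Mining NL.
Chain via Brightpath Industries Corp. (R2): 62% × 45% = 27.9% of Beacon Mining NL.
Direct interest in Beacon Mining NL: 13%.
Aggregating (R1): 12.88% + 5.04% + 27.9% + 13% = 58.82%.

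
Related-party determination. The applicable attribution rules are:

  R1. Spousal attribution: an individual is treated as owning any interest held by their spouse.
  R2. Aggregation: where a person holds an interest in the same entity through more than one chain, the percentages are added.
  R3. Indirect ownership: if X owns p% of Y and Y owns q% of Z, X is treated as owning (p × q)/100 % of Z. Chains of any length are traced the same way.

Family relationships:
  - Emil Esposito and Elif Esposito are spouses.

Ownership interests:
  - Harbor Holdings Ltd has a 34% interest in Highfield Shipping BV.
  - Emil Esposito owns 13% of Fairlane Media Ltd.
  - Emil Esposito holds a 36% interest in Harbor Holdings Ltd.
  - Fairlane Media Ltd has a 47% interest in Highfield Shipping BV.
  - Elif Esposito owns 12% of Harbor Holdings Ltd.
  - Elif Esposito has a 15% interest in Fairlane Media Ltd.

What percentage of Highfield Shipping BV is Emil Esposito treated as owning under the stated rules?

By spousal attribution (R1), Emil Esposito is treated as also owning Elif Esposito's interest in Harbor Holdings Ltd, giving 36% + 12% = 48%.
By spousal attribution (R1), Emil Esposito is treated as also owning Elif Esposito's interest in Fairlane Media Ltd, giving 13% + 15% = 28%.
Chain via Harbor Holdings Ltd (R3): 48% × 34% = 16.32% of Highfield Shipping BV.
Chain via Fairlane Media Ltd (R3): 28% × 47% = 13.16% of Highfield Shipping BV.
Aggregating (R2): 16.32% + 13.16% = 29.48%.

29.48%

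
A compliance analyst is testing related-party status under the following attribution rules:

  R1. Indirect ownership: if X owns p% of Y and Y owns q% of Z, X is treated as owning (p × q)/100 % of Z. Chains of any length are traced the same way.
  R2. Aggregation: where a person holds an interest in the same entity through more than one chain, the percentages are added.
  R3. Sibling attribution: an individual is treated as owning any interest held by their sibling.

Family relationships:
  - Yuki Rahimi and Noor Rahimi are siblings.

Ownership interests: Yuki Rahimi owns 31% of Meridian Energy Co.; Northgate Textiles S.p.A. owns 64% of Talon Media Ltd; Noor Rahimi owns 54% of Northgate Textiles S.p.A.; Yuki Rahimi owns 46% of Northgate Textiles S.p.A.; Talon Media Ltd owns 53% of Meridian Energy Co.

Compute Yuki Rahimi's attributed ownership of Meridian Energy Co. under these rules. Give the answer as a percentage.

By sibling attribution (R3), Yuki Rahimi is treated as also owning Noor Rahimi's interest in Northgate Textiles S.p.A, giving 46% + 54% = 100%.
Chain via Northgate Textiles S.p.A. → Talon Media Ltd (R1): 100% × 64% × 53% = 33.92% of Meridian Energy Co.
Direct interest in Meridian Energy Co: 31%.
Aggregating (R2): 33.92% + 31% = 64.92%.

64.92%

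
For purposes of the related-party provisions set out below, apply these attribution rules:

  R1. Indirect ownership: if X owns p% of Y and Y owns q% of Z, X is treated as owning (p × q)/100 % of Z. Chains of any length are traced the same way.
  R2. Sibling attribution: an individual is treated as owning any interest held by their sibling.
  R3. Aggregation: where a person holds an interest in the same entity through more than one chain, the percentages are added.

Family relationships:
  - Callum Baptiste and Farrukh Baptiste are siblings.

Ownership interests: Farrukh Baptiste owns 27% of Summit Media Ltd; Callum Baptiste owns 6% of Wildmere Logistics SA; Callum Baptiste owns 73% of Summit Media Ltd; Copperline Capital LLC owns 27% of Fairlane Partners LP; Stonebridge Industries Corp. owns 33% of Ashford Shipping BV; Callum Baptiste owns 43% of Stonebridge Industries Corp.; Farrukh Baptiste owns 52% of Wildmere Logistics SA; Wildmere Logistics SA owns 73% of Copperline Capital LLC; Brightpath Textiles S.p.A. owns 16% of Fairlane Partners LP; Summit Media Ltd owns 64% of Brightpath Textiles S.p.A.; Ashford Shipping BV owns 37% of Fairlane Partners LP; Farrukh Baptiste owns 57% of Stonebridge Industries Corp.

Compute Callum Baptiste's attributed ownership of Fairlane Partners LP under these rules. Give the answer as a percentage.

33.8818%

By sibling attribution (R2), Callum Baptiste is treated as also owning Farrukh Baptiste's interest in Wildmere Logistics SA, giving 6% + 52% = 58%.
By sibling attribution (R2), Callum Baptiste is treated as also owning Farrukh Baptiste's interest in Summit Media Ltd, giving 73% + 27% = 100%.
By sibling attribution (R2), Callum Baptiste is treated as also owning Farrukh Baptiste's interest in Stonebridge Industries Corp, giving 43% + 57% = 100%.
Chain via Wildmere Logistics SA → Copperline Capital LLC (R1): 58% × 73% × 27% = 11.4318% of Fairlane Partners LP.
Chain via Summit Media Ltd → Brightpath Textiles S.p.A. (R1): 100% × 64% × 16% = 10.24% of Fairlane Partners LP.
Chain via Stonebridge Industries Corp. → Ashford Shipping BV (R1): 100% × 33% × 37% = 12.21% of Fairlane Partners LP.
Aggregating (R3): 11.4318% + 10.24% + 12.21% = 33.8818%.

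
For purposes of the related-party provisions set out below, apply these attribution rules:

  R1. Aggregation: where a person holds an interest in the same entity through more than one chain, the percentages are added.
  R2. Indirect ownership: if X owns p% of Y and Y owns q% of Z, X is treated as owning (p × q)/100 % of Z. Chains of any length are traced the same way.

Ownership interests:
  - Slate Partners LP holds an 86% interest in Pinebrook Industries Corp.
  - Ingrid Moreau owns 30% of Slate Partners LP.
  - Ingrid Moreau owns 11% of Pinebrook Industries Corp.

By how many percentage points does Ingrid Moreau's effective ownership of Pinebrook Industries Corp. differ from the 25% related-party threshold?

11.8

Chain via Slate Partners LP (R2): 30% × 86% = 25.8% of Pinebrook Industries Corp.
Direct interest in Pinebrook Industries Corp: 11%.
Aggregating (R1): 25.8% + 11% = 36.8%.
36.8% exceeds the 25% threshold by 11.8 percentage points.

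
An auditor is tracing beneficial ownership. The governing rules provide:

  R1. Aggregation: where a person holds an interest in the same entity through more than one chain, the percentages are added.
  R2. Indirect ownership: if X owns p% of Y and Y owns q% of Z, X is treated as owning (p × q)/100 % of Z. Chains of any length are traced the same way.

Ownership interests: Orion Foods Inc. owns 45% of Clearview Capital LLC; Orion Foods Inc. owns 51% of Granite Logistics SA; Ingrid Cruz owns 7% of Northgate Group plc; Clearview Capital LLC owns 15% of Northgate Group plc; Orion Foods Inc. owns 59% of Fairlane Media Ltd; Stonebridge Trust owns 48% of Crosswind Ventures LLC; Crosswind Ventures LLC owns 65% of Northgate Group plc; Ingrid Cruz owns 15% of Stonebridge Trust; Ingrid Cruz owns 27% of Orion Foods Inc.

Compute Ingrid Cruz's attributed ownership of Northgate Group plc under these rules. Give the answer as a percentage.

13.5025%

Chain via Stonebridge Trust → Crosswind Ventures LLC (R2): 15% × 48% × 65% = 4.68% of Northgate Group plc.
Chain via Orion Foods Inc. → Clearview Capital LLC (R2): 27% × 45% × 15% = 1.8225% of Northgate Group plc.
Direct interest in Northgate Group plc: 7%.
Aggregating (R1): 4.68% + 1.8225% + 7% = 13.5025%.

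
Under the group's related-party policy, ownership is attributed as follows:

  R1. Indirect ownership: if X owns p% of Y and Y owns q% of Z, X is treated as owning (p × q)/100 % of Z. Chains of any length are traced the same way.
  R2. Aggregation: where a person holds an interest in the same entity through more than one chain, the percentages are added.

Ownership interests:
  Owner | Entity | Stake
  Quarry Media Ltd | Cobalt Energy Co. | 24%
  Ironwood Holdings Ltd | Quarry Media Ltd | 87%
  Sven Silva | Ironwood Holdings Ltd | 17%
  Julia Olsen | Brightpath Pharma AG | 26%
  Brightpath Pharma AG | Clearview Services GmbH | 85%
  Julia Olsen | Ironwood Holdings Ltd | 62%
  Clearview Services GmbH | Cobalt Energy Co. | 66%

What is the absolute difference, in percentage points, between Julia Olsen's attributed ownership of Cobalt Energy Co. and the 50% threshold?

Chain via Ironwood Holdings Ltd → Quarry Media Ltd (R1): 62% × 87% × 24% = 12.9456% of Cobalt Energy Co.
Chain via Brightpath Pharma AG → Clearview Services GmbH (R1): 26% × 85% × 66% = 14.586% of Cobalt Energy Co.
Aggregating (R2): 12.9456% + 14.586% = 27.5316%.
27.5316% falls short of the 50% threshold by 22.4684 percentage points.

22.4684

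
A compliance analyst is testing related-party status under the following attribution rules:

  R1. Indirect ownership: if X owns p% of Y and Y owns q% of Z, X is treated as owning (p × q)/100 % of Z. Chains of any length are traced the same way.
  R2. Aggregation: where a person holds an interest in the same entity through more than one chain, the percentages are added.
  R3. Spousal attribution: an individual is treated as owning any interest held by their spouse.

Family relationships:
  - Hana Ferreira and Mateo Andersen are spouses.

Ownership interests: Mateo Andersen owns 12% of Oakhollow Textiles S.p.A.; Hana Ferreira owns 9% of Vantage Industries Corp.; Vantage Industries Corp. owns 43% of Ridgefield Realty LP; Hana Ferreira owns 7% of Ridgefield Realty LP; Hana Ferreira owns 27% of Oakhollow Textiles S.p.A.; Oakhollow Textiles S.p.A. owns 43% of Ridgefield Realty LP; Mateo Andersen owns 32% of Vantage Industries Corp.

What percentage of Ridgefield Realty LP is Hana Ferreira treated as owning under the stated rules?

By spousal attribution (R3), Hana Ferreira is treated as also owning Mateo Andersen's interest in Oakhollow Textiles S.p.A, giving 27% + 12% = 39%.
By spousal attribution (R3), Hana Ferreira is treated as also owning Mateo Andersen's interest in Vantage Industries Corp, giving 9% + 32% = 41%.
Chain via Oakhollow Textiles S.p.A. (R1): 39% × 43% = 16.77% of Ridgefield Realty LP.
Chain via Vantage Industries Corp. (R1): 41% × 43% = 17.63% of Ridgefield Realty LP.
Direct interest in Ridgefield Realty LP: 7%.
Aggregating (R2): 16.77% + 17.63% + 7% = 41.4%.

41.4%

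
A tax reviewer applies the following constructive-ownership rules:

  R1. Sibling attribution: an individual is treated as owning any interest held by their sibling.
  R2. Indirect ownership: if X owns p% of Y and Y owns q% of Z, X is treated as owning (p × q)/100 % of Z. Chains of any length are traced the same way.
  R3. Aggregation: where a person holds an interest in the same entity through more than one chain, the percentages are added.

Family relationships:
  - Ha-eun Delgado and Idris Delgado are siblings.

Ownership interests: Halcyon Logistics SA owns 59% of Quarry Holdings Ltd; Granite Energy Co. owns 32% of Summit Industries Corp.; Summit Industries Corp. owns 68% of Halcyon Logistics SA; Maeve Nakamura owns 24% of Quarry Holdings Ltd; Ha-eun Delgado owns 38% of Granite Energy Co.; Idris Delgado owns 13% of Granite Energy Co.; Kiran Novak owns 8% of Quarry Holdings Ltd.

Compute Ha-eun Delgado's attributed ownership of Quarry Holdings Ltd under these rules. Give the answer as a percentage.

6.547584%

By sibling attribution (R1), Ha-eun Delgado is treated as also owning Idris Delgado's interest in Granite Energy Co, giving 38% + 13% = 51%.
Chain via Granite Energy Co. → Summit Industries Corp. → Halcyon Logistics SA (R2): 51% × 32% × 68% × 59% = 6.547584% of Quarry Holdings Ltd.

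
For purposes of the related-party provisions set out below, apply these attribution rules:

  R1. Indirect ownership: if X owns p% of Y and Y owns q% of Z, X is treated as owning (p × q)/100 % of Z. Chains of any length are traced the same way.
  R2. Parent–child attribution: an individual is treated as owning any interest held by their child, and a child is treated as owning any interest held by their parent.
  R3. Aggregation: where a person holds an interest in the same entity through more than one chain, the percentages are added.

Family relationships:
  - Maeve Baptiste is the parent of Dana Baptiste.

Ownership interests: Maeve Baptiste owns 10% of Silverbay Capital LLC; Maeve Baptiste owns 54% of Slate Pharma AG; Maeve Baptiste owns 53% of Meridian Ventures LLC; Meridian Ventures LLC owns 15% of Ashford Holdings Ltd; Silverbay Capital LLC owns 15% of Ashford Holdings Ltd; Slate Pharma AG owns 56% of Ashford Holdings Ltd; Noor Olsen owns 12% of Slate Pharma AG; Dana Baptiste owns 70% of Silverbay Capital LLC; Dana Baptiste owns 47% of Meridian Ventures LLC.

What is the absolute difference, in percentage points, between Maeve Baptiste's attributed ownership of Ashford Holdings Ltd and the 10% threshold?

47.24

By parent–child attribution (R2), Maeve Baptiste is treated as also owning Dana Baptiste's interest in Silverbay Capital LLC, giving 10% + 70% = 80%.
By parent–child attribution (R2), Maeve Baptiste is treated as also owning Dana Baptiste's interest in Meridian Ventures LLC, giving 53% + 47% = 100%.
Chain via Silverbay Capital LLC (R1): 80% × 15% = 12% of Ashford Holdings Ltd.
Chain via Slate Pharma AG (R1): 54% × 56% = 30.24% of Ashford Holdings Ltd.
Chain via Meridian Ventures LLC (R1): 100% × 15% = 15% of Ashford Holdings Ltd.
Aggregating (R3): 12% + 30.24% + 15% = 57.24%.
57.24% exceeds the 10% threshold by 47.24 percentage points.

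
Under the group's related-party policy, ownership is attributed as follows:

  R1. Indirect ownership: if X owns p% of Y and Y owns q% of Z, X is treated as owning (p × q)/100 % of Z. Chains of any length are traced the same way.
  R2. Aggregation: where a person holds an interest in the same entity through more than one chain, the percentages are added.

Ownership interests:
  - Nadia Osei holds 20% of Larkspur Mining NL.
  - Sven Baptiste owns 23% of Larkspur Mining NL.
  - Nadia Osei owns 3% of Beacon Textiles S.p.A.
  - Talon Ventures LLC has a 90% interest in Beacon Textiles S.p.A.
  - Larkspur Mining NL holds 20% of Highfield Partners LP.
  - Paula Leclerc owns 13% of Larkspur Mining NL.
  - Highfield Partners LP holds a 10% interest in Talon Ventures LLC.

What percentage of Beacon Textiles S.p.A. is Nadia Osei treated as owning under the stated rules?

3.36%

Chain via Larkspur Mining NL → Highfield Partners LP → Talon Ventures LLC (R1): 20% × 20% × 10% × 90% = 0.36% of Beacon Textiles S.p.A.
Direct interest in Beacon Textiles S.p.A: 3%.
Aggregating (R2): 0.36% + 3% = 3.36%.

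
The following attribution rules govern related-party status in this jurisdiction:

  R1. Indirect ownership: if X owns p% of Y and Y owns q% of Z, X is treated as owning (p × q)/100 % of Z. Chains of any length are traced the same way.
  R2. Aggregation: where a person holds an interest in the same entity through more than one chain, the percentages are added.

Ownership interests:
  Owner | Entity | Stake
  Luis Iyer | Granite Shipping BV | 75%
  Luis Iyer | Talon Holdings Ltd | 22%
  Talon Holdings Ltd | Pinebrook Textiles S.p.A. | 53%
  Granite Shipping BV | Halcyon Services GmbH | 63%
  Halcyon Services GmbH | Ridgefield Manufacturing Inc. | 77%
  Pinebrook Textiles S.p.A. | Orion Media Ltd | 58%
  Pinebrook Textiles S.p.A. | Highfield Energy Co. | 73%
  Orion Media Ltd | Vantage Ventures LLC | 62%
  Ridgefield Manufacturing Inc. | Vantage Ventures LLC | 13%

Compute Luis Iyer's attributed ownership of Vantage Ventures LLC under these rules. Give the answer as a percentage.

Chain via Talon Holdings Ltd → Pinebrook Textiles S.p.A. → Orion Media Ltd (R1): 22% × 53% × 58% × 62% = 4.192936% of Vantage Ventures LLC.
Chain via Granite Shipping BV → Halcyon Services GmbH → Ridgefield Manufacturing Inc. (R1): 75% × 63% × 77% × 13% = 4.729725% of Vantage Ventures LLC.
Aggregating (R2): 4.192936% + 4.729725% = 8.922661%.

8.922661%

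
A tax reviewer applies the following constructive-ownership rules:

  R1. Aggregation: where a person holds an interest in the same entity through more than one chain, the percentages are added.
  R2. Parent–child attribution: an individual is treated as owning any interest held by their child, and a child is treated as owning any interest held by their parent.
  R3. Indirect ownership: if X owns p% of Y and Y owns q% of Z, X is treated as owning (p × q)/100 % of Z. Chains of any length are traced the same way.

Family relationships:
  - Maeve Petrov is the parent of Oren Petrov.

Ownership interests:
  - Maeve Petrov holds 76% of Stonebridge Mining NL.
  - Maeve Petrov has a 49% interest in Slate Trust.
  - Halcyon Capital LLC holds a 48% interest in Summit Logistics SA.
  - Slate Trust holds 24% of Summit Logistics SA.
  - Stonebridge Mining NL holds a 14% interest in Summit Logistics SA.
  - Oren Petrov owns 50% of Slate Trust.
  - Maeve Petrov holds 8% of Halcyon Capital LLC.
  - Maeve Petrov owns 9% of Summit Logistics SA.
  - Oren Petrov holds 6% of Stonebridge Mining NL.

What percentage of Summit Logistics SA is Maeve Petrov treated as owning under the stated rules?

By parent–child attribution (R2), Maeve Petrov is treated as also owning Oren Petrov's interest in Slate Trust, giving 49% + 50% = 99%.
By parent–child attribution (R2), Maeve Petrov is treated as also owning Oren Petrov's interest in Stonebridge Mining NL, giving 76% + 6% = 82%.
Chain via Slate Trust (R3): 99% × 24% = 23.76% of Summit Logistics SA.
Chain via Halcyon Capital LLC (R3): 8% × 48% = 3.84% of Summit Logistics SA.
Chain via Stonebridge Mining NL (R3): 82% × 14% = 11.48% of Summit Logistics SA.
Direct interest in Summit Logistics SA: 9%.
Aggregating (R1): 23.76% + 3.84% + 11.48% + 9% = 48.08%.

48.08%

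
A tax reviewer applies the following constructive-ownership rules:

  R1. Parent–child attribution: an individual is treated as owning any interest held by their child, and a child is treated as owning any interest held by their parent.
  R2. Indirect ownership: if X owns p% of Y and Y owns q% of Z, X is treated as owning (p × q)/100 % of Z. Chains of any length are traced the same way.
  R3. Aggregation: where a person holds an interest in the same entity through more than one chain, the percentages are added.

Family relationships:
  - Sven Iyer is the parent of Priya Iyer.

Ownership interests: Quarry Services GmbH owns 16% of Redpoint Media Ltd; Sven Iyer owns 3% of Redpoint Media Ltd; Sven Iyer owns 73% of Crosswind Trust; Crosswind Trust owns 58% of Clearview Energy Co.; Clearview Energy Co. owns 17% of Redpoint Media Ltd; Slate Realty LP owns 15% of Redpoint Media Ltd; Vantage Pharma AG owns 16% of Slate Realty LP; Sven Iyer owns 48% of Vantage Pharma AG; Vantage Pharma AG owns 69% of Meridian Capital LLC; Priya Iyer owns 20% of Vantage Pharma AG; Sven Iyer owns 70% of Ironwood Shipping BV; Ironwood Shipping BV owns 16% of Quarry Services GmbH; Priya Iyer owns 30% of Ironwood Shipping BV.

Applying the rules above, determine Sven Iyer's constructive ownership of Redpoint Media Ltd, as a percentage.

By parent–child attribution (R1), Sven Iyer is treated as also owning Priya Iyer's interest in Ironwood Shipping BV, giving 70% + 30% = 100%.
By parent–child attribution (R1), Sven Iyer is treated as also owning Priya Iyer's interest in Vantage Pharma AG, giving 48% + 20% = 68%.
Chain via Ironwood Shipping BV → Quarry Services GmbH (R2): 100% × 16% × 16% = 2.56% of Redpoint Media Ltd.
Chain via Crosswind Trust → Clearview Energy Co. (R2): 73% × 58% × 17% = 7.1978% of Redpoint Media Ltd.
Chain via Vantage Pharma AG → Slate Realty LP (R2): 68% × 16% × 15% = 1.632% of Redpoint Media Ltd.
Direct interest in Redpoint Media Ltd: 3%.
Aggregating (R3): 2.56% + 7.1978% + 1.632% + 3% = 14.3898%.

14.3898%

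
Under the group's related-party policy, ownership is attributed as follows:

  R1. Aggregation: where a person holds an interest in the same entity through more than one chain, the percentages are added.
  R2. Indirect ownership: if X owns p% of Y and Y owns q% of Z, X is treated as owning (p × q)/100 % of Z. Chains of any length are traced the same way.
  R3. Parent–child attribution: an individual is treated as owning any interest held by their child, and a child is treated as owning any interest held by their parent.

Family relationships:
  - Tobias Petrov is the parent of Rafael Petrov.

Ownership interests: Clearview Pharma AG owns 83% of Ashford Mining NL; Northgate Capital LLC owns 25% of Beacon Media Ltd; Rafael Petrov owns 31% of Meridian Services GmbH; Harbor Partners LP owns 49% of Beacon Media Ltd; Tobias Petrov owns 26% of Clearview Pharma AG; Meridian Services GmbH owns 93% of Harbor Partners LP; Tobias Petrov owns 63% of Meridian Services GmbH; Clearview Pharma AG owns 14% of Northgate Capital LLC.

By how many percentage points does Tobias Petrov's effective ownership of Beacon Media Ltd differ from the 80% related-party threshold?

By parent–child attribution (R3), Tobias Petrov is treated as also owning Rafael Petrov's interest in Meridian Services GmbH, giving 63% + 31% = 94%.
Chain via Clearview Pharma AG → Northgate Capital LLC (R2): 26% × 14% × 25% = 0.91% of Beacon Media Ltd.
Chain via Meridian Services GmbH → Harbor Partners LP (R2): 94% × 93% × 49% = 42.8358% of Beacon Media Ltd.
Aggregating (R1): 0.91% + 42.8358% = 43.7458%.
43.7458% falls short of the 80% threshold by 36.2542 percentage points.

36.2542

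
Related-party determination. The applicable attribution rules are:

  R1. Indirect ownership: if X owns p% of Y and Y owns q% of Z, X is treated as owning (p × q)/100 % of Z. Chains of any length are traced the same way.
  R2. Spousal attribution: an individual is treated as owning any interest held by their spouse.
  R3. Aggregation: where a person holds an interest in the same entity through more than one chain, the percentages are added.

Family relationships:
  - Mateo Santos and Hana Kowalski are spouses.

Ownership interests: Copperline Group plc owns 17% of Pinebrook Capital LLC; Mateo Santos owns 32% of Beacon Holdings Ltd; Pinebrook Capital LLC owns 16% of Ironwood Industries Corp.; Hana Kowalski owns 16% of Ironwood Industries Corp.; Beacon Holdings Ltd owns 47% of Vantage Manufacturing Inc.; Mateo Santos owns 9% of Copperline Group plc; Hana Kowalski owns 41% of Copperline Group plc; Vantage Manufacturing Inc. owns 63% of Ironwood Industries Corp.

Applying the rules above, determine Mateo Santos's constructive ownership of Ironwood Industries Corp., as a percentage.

26.8352%

By spousal attribution (R2), Mateo Santos is treated as also owning Hana Kowalski's interest in Copperline Group plc, giving 9% + 41% = 50%.
By spousal attribution (R2), Mateo Santos is treated as owning Hana Kowalski's 16% interest in Ironwood Industries Corp.
Chain via Beacon Holdings Ltd → Vantage Manufacturing Inc. (R1): 32% × 47% × 63% = 9.4752% of Ironwood Industries Corp.
Chain via Copperline Group plc → Pinebrook Capital LLC (R1): 50% × 17% × 16% = 1.36% of Ironwood Industries Corp.
Direct interest in Ironwood Industries Corp: 16%.
Aggregating (R3): 9.4752% + 1.36% + 16% = 26.8352%.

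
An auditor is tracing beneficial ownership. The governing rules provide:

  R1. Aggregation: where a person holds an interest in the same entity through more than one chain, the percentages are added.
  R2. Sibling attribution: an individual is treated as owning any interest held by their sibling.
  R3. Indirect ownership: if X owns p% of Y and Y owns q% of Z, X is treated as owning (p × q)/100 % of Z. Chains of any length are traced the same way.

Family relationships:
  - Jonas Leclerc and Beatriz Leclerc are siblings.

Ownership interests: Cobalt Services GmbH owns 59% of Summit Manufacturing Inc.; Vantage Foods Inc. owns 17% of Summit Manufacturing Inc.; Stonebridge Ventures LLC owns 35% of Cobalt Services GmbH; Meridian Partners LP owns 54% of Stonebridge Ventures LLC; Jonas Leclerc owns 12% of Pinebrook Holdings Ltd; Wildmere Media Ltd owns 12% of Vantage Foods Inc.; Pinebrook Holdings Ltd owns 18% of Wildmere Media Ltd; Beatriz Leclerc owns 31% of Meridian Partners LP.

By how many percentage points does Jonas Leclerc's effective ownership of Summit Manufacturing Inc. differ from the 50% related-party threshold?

By sibling attribution (R2), Jonas Leclerc is treated as owning Beatriz Leclerc's 31% interest in Meridian Partners LP.
Chain via Pinebrook Holdings Ltd → Wildmere Media Ltd → Vantage Foods Inc. (R3): 12% × 18% × 12% × 17% = 0.044064% of Summit Manufacturing Inc.
Chain via Meridian Partners LP → Stonebridge Ventures LLC → Cobalt Services GmbH (R3): 31% × 54% × 35% × 59% = 3.45681% of Summit Manufacturing Inc.
Aggregating (R1): 0.044064% + 3.45681% = 3.500874%.
3.500874% falls short of the 50% threshold by 46.499126 percentage points.

46.499126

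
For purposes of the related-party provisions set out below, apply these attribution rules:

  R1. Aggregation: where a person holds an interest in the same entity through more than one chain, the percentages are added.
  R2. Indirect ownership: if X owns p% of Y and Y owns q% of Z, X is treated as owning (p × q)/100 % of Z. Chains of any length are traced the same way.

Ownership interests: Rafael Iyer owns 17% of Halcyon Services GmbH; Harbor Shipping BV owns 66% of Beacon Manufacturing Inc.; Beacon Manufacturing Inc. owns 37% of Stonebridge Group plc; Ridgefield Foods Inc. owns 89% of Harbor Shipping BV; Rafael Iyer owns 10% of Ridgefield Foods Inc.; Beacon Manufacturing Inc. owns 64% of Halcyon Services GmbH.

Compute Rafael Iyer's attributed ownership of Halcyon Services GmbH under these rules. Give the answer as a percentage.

20.75936%

Chain via Ridgefield Foods Inc. → Harbor Shipping BV → Beacon Manufacturing Inc. (R2): 10% × 89% × 66% × 64% = 3.75936% of Halcyon Services GmbH.
Direct interest in Halcyon Services GmbH: 17%.
Aggregating (R1): 3.75936% + 17% = 20.75936%.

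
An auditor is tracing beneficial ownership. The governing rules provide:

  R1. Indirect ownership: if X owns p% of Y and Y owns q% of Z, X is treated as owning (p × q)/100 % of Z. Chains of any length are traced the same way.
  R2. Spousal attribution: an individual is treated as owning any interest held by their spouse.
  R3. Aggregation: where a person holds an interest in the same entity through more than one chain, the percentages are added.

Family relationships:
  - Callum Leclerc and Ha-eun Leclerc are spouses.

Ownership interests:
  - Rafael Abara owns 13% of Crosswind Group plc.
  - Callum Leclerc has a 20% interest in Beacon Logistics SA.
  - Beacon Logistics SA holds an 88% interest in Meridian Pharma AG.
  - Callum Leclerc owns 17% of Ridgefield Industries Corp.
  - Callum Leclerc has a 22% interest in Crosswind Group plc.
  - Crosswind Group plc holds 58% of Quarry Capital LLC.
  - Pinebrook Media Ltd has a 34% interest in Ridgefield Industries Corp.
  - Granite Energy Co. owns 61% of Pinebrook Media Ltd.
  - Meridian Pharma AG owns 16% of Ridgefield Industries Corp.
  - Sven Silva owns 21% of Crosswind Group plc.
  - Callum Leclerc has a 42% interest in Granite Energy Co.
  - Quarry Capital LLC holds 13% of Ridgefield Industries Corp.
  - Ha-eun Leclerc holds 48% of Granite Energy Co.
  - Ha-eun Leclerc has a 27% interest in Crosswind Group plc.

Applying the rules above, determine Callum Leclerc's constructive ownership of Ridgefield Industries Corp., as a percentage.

By spousal attribution (R2), Callum Leclerc is treated as also owning Ha-eun Leclerc's interest in Granite Energy Co, giving 42% + 48% = 90%.
By spousal attribution (R2), Callum Leclerc is treated as also owning Ha-eun Leclerc's interest in Crosswind Group plc, giving 22% + 27% = 49%.
Chain via Granite Energy Co. → Pinebrook Media Ltd (R1): 90% × 61% × 34% = 18.666% of Ridgefield Industries Corp.
Chain via Crosswind Group plc → Quarry Capital LLC (R1): 49% × 58% × 13% = 3.6946% of Ridgefield Industries Corp.
Chain via Beacon Logistics SA → Meridian Pharma AG (R1): 20% × 88% × 16% = 2.816% of Ridgefield Industries Corp.
Direct interest in Ridgefield Industries Corp: 17%.
Aggregating (R3): 18.666% + 3.6946% + 2.816% + 17% = 42.1766%.

42.1766%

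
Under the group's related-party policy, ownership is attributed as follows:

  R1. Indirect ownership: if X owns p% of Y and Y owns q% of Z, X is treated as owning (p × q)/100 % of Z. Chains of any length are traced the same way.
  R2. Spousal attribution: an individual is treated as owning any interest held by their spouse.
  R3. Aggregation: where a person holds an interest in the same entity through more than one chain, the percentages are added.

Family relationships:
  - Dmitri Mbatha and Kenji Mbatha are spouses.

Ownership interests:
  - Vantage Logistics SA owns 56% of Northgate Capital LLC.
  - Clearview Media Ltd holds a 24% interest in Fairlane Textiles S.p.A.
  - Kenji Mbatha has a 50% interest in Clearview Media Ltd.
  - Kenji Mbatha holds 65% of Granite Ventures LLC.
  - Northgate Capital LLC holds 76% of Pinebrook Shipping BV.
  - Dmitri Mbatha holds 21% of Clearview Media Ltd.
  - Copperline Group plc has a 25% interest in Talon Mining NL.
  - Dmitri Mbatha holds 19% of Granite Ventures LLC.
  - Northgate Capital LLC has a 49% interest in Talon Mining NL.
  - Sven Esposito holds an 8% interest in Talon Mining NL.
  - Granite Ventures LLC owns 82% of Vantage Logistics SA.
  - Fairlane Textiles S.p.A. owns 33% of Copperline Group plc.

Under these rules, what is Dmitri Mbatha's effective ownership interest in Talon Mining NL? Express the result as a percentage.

20.306472%

By spousal attribution (R2), Dmitri Mbatha is treated as also owning Kenji Mbatha's interest in Clearview Media Ltd, giving 21% + 50% = 71%.
By spousal attribution (R2), Dmitri Mbatha is treated as also owning Kenji Mbatha's interest in Granite Ventures LLC, giving 19% + 65% = 84%.
Chain via Clearview Media Ltd → Fairlane Textiles S.p.A. → Copperline Group plc (R1): 71% × 24% × 33% × 25% = 1.4058% of Talon Mining NL.
Chain via Granite Ventures LLC → Vantage Logistics SA → Northgate Capital LLC (R1): 84% × 82% × 56% × 49% = 18.900672% of Talon Mining NL.
Aggregating (R3): 1.4058% + 18.900672% = 20.306472%.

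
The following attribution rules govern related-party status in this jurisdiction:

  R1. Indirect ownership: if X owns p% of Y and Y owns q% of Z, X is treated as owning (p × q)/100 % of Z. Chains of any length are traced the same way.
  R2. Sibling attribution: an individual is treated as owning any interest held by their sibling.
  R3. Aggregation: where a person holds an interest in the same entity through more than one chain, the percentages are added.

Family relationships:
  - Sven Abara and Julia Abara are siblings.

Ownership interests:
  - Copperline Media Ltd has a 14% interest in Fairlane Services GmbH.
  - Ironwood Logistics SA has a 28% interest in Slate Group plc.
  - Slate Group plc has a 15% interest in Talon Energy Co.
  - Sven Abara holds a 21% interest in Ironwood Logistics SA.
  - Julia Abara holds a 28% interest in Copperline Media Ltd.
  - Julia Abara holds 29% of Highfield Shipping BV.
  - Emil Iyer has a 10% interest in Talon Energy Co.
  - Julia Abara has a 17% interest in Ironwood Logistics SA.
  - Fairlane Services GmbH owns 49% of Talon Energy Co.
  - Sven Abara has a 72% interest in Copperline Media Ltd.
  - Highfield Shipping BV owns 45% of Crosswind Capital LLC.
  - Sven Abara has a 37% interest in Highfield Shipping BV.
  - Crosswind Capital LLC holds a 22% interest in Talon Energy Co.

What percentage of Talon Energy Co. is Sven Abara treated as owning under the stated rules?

By sibling attribution (R2), Sven Abara is treated as also owning Julia Abara's interest in Ironwood Logistics SA, giving 21% + 17% = 38%.
By sibling attribution (R2), Sven Abara is treated as also owning Julia Abara's interest in Highfield Shipping BV, giving 37% + 29% = 66%.
By sibling attribution (R2), Sven Abara is treated as also owning Julia Abara's interest in Copperline Media Ltd, giving 72% + 28% = 100%.
Chain via Ironwood Logistics SA → Slate Group plc (R1): 38% × 28% × 15% = 1.596% of Talon Energy Co.
Chain via Highfield Shipping BV → Crosswind Capital LLC (R1): 66% × 45% × 22% = 6.534% of Talon Energy Co.
Chain via Copperline Media Ltd → Fairlane Services GmbH (R1): 100% × 14% × 49% = 6.86% of Talon Energy Co.
Aggregating (R3): 1.596% + 6.534% + 6.86% = 14.99%.

14.99%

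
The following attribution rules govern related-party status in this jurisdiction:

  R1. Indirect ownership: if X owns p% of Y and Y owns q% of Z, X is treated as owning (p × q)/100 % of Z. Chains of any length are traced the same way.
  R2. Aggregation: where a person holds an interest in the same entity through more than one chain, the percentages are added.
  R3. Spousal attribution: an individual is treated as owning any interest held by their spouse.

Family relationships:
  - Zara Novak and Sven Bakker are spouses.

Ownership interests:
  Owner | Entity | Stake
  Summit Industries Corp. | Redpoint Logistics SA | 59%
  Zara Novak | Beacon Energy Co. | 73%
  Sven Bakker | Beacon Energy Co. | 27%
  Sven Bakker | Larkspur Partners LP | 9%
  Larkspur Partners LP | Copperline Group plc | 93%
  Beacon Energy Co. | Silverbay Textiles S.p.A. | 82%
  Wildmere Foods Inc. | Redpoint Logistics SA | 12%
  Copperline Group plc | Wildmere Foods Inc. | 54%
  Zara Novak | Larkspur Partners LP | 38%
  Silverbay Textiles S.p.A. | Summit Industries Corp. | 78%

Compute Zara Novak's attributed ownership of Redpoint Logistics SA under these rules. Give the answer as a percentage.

By spousal attribution (R3), Zara Novak is treated as also owning Sven Bakker's interest in Beacon Energy Co, giving 73% + 27% = 100%.
By spousal attribution (R3), Zara Novak is treated as also owning Sven Bakker's interest in Larkspur Partners LP, giving 38% + 9% = 47%.
Chain via Beacon Energy Co. → Silverbay Textiles S.p.A. → Summit Industries Corp. (R1): 100% × 82% × 78% × 59% = 37.7364% of Redpoint Logistics SA.
Chain via Larkspur Partners LP → Copperline Group plc → Wildmere Foods Inc. (R1): 47% × 93% × 54% × 12% = 2.832408% of Redpoint Logistics SA.
Aggregating (R2): 37.7364% + 2.832408% = 40.568808%.

40.568808%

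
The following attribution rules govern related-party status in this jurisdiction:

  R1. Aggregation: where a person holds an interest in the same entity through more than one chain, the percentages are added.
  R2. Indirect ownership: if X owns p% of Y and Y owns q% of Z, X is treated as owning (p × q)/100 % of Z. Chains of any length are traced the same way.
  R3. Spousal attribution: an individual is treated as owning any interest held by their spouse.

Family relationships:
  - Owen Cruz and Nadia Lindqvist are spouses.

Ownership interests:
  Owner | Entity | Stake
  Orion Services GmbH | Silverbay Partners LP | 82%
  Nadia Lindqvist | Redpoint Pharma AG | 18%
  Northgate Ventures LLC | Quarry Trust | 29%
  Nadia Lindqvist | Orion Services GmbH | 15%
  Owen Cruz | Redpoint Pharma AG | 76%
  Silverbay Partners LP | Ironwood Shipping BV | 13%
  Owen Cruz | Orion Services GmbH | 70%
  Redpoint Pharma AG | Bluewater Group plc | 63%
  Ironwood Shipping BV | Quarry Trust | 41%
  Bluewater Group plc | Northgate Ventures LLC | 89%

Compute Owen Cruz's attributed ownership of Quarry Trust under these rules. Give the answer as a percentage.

18.999692%

By spousal attribution (R3), Owen Cruz is treated as also owning Nadia Lindqvist's interest in Redpoint Pharma AG, giving 76% + 18% = 94%.
By spousal attribution (R3), Owen Cruz is treated as also owning Nadia Lindqvist's interest in Orion Services GmbH, giving 70% + 15% = 85%.
Chain via Redpoint Pharma AG → Bluewater Group plc → Northgate Ventures LLC (R2): 94% × 63% × 89% × 29% = 15.284682% of Quarry Trust.
Chain via Orion Services GmbH → Silverbay Partners LP → Ironwood Shipping BV (R2): 85% × 82% × 13% × 41% = 3.71501% of Quarry Trust.
Aggregating (R1): 15.284682% + 3.71501% = 18.999692%.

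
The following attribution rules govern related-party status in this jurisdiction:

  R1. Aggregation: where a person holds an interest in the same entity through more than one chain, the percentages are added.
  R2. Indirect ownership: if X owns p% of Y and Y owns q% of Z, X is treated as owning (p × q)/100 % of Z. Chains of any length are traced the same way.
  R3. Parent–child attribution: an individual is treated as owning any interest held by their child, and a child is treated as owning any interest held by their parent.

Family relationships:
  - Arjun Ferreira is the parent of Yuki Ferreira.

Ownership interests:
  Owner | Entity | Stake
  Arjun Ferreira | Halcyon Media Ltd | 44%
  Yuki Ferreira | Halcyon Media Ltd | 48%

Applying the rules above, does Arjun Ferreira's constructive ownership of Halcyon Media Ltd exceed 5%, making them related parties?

Yes

By parent–child attribution (R3), Arjun Ferreira is treated as also owning Yuki Ferreira's interest in Halcyon Media Ltd, giving 44% + 48% = 92%.
Direct interest in Halcyon Media Ltd: 92%.
92% exceeds the 5% threshold, so Arjun is a related party to Halcyon Media Ltd.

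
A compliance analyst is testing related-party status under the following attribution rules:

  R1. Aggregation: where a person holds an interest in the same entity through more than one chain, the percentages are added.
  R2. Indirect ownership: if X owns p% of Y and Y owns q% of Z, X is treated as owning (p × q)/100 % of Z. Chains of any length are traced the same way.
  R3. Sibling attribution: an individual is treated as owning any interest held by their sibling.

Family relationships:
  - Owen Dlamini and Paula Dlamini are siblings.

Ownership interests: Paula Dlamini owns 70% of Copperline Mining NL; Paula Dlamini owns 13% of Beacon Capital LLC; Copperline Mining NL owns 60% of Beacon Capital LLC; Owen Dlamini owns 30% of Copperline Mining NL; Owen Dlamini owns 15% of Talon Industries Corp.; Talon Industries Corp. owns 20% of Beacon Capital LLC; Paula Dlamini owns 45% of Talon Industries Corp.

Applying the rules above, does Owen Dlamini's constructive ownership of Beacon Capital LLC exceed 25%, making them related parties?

By sibling attribution (R3), Owen Dlamini is treated as also owning Paula Dlamini's interest in Talon Industries Corp, giving 15% + 45% = 60%.
By sibling attribution (R3), Owen Dlamini is treated as also owning Paula Dlamini's interest in Copperline Mining NL, giving 30% + 70% = 100%.
By sibling attribution (R3), Owen Dlamini is treated as owning Paula Dlamini's 13% interest in Beacon Capital LLC.
Chain via Talon Industries Corp. (R2): 60% × 20% = 12% of Beacon Capital LLC.
Chain via Copperline Mining NL (R2): 100% × 60% = 60% of Beacon Capital LLC.
Direct interest in Beacon Capital LLC: 13%.
Aggregating (R1): 12% + 60% + 13% = 85%.
85% exceeds the 25% threshold, so Owen is a related party to Beacon Capital LLC.

Yes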